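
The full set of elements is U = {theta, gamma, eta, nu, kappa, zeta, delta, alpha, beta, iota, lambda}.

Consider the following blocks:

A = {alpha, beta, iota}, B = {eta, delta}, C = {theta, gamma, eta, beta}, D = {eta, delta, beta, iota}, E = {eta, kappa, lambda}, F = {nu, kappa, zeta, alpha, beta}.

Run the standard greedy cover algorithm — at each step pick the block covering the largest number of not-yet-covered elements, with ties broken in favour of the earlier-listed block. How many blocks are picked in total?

Greedy: pick F (covers 5 new) → pick C (covers 3 new) → pick D (covers 2 new) → pick E (covers 1 new). Total picks: 4.

4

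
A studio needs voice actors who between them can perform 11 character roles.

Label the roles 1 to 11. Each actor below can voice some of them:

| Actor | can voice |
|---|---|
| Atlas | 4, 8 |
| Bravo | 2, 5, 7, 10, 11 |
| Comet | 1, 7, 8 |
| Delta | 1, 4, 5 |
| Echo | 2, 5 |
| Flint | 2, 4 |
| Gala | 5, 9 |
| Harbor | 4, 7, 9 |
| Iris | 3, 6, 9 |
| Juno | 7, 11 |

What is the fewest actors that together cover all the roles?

Take {Bravo, Comet, Flint, Iris}. Their union is {1, 2, 3, 4, 5, 6, 7, 8, 9, 10, 11}, which is all 11 roles.
No 3 of the 10 actors cover everything (all 120 combinations miss at least one role), so 4 is optimal.

4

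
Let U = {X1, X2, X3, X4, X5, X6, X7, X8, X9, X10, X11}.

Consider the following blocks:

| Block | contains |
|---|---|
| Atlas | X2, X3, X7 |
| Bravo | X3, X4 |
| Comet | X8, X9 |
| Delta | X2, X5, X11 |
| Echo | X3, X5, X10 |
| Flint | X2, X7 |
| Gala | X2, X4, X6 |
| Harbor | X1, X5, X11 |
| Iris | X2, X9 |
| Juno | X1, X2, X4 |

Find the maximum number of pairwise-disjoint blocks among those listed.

Bravo, Comet, Flint, Harbor are pairwise disjoint (Bravo={X3,X4}; Comet={X8,X9}; Flint={X2,X7}; Harbor={X1,X5,X11}).
Every remaining block overlaps one of these, and no 5 of the listed blocks are pairwise disjoint, so 4 is the maximum.

4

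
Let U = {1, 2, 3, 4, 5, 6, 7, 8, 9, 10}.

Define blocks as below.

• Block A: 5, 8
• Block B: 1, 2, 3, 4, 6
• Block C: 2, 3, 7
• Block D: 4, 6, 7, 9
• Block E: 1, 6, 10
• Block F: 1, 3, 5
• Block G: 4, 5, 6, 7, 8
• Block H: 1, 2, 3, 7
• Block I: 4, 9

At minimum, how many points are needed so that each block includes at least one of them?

The 4 points {1, 2, 8, 9} hit every block.
The blocks A, C, E, I are pairwise disjoint, so any hitting set needs a separate point for each — at least 4. Hence 4 is optimal.

4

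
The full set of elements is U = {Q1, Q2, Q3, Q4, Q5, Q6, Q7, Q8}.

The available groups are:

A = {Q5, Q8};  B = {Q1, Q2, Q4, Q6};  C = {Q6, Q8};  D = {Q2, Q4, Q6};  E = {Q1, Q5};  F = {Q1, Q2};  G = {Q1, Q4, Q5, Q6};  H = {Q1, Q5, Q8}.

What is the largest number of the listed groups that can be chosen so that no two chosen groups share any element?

2

A, F are pairwise disjoint (A={Q5,Q8}; F={Q1,Q2}).
Every remaining group overlaps one of these, and no 3 of the listed groups are pairwise disjoint, so 2 is the maximum.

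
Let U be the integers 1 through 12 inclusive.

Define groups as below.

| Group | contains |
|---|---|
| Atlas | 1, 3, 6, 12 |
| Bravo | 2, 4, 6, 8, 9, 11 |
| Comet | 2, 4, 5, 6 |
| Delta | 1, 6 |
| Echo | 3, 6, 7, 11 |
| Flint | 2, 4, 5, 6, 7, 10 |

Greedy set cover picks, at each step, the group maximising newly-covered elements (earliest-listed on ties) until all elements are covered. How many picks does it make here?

Greedy: pick Bravo (covers 6 new) → pick Atlas (covers 3 new) → pick Flint (covers 3 new). Total picks: 3.

3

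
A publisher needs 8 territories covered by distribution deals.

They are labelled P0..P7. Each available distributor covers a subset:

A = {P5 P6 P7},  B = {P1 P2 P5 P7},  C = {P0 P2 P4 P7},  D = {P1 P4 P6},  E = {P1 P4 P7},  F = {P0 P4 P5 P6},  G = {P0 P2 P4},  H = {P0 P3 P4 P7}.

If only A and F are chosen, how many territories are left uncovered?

Union of A, F = {P0, P4, P5, P6, P7}.
Not covered: P1, P2, P3 — 3 territories.

3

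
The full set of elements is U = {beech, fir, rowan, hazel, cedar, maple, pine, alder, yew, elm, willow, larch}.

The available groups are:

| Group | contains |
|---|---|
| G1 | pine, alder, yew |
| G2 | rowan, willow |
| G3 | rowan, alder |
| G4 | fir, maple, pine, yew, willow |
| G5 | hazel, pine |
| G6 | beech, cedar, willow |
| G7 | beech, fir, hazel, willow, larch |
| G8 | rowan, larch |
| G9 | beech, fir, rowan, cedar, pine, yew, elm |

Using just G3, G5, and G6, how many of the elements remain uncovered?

Union of G3, G5, G6 = {beech, rowan, hazel, cedar, pine, alder, willow}.
Not covered: fir, maple, yew, elm, larch — 5 elements.

5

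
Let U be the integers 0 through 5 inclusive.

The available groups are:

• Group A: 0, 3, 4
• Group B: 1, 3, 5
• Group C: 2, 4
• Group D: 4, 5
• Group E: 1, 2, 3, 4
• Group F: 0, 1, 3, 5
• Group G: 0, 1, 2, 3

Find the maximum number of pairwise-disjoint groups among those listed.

2

D, G are pairwise disjoint (D={4,5}; G={0,1,2,3}).
Every remaining group overlaps one of these, and no 3 of the listed groups are pairwise disjoint, so 2 is the maximum.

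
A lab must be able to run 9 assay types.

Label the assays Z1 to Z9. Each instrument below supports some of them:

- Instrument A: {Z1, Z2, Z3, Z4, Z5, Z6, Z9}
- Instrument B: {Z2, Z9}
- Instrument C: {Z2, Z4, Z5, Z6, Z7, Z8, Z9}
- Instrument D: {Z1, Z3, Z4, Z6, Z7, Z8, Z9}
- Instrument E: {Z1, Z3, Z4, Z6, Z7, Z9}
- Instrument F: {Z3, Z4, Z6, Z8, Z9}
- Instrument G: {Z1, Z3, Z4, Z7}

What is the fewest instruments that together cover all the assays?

Take {A, C}. Their union is {Z1, Z2, Z3, Z4, Z5, Z6, Z7, Z8, Z9}, which is all 9 assays.
No single instrument has all 9 assays (the largest, A, has 7), so 2 is optimal.

2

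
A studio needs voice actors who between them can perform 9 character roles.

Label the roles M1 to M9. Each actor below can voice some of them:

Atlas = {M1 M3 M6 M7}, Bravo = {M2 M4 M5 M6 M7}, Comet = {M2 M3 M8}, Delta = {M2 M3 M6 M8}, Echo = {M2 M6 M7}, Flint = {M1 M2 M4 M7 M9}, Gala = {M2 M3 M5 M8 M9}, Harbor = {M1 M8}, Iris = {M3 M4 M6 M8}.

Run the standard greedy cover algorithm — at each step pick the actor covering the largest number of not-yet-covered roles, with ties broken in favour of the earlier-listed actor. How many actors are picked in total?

Greedy: pick Bravo (covers 5 new) → pick Gala (covers 3 new) → pick Atlas (covers 1 new). Total picks: 3.

3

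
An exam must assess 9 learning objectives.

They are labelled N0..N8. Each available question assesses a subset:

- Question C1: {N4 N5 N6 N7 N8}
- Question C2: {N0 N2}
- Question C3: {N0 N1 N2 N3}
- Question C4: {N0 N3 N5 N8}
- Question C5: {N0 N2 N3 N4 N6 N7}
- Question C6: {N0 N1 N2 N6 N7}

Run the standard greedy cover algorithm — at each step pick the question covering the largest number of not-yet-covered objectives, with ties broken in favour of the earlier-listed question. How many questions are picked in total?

Greedy: pick C5 (covers 6 new) → pick C1 (covers 2 new) → pick C3 (covers 1 new). Total picks: 3.
(The true minimum cover uses only 2 questions, so greedy is not optimal here.)

3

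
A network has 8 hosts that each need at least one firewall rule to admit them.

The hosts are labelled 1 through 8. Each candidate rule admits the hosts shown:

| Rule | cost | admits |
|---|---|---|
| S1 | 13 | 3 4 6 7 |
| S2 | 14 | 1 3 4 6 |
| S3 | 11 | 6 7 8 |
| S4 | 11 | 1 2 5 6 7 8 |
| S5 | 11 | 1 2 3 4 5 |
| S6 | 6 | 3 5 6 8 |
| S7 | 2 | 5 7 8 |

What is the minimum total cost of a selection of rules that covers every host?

19

S5, S6, S7 together cover every host (S5 ∪ S6 ∪ S7 = {1, 2, 3, 4, 5, 6, 7, 8}); total cost 11 + 6 + 2 = 19.
No covering selection has total cost below 19.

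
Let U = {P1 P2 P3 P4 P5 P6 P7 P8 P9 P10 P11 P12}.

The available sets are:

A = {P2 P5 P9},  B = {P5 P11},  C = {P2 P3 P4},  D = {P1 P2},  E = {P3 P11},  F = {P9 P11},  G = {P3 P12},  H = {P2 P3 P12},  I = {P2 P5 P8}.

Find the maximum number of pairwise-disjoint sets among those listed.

F, G, I are pairwise disjoint (F={P9,P11}; G={P3,P12}; I={P2,P5,P8}).
Every remaining set overlaps one of these, and no 4 of the listed sets are pairwise disjoint, so 3 is the maximum.

3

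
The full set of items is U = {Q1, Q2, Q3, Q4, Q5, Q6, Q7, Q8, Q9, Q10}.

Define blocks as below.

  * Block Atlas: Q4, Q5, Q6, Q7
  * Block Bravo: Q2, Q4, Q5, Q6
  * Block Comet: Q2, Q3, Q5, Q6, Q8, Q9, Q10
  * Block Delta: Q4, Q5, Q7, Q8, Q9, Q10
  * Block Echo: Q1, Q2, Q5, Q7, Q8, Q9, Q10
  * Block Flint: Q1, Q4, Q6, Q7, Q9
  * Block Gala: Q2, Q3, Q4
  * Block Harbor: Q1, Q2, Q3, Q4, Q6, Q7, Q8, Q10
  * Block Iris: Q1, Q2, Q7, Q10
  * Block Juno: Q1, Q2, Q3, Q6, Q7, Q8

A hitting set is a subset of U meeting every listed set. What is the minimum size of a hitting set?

The 2 items {Q2, Q4} hit every block.
No single item lies in every block, so at least 2 are needed and 2 is optimal.

2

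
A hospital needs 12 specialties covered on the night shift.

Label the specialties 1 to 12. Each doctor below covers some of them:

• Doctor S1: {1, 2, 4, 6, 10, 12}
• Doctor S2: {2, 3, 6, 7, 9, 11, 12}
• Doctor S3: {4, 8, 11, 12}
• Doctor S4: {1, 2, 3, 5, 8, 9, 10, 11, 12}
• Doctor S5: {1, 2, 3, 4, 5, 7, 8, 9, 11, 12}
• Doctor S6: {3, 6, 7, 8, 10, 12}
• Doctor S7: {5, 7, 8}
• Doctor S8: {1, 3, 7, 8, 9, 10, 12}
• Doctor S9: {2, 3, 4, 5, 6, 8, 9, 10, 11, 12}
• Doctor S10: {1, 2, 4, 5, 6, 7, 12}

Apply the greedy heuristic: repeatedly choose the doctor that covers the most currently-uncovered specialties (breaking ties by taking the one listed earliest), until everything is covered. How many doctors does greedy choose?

Greedy: pick S5 (covers 10 new) → pick S1 (covers 2 new). Total picks: 2.

2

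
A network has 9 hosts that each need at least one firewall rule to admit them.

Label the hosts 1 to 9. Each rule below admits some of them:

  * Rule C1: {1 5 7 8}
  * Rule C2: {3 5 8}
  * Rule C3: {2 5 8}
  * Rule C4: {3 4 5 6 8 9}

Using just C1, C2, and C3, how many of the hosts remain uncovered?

Union of C1, C2, C3 = {1, 2, 3, 5, 7, 8}.
Not covered: 4, 6, 9 — 3 hosts.

3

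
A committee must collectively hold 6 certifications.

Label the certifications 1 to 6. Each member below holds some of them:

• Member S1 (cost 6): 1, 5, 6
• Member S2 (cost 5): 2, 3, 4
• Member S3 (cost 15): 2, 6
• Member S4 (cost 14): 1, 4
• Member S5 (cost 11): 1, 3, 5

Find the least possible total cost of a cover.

11

S1, S2 together cover every certification (S1 ∪ S2 = {1, 2, 3, 4, 5, 6}); total cost 6 + 5 = 11.
No covering selection has total cost below 11.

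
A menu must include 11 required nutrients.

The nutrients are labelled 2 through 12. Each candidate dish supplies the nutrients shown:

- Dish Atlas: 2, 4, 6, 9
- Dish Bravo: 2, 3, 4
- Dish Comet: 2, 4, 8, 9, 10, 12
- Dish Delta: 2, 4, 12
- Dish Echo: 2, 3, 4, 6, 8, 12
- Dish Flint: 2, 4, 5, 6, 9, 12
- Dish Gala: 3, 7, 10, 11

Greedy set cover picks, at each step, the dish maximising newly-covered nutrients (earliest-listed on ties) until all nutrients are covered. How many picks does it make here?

3

Greedy: pick Comet (covers 6 new) → pick Gala (covers 3 new) → pick Flint (covers 2 new). Total picks: 3.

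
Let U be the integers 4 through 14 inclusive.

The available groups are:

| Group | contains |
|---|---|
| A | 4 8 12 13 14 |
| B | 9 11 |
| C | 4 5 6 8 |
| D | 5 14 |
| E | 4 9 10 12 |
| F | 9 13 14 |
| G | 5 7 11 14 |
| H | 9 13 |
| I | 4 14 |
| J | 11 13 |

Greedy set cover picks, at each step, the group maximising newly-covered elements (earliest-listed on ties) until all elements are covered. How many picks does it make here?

4

Greedy: pick A (covers 5 new) → pick G (covers 3 new) → pick E (covers 2 new) → pick C (covers 1 new). Total picks: 4.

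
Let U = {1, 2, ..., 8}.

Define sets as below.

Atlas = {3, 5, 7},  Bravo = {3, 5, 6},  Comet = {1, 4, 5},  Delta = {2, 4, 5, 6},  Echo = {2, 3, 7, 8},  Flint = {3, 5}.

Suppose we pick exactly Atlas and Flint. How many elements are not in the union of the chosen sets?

5

Union of Atlas, Flint = {3, 5, 7}.
Not covered: 1, 2, 4, 6, 8 — 5 elements.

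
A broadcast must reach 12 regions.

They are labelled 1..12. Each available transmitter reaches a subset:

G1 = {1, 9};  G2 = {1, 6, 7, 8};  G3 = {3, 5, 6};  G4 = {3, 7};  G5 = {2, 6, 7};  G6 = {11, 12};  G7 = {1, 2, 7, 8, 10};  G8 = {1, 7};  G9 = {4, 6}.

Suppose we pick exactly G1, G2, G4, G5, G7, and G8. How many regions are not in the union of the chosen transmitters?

Union of G1, G2, G4, G5, G7, G8 = {1, 2, 3, 6, 7, 8, 9, 10}.
Not covered: 4, 5, 11, 12 — 4 regions.

4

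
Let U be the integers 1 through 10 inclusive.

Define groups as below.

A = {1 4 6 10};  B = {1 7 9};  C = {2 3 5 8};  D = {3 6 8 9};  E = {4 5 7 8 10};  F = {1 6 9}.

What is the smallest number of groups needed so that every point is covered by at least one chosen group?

3

Take {A, B, C}. Their union is {1, 2, 3, 4, 5, 6, 7, 8, 9, 10}, which is all 10 points.
Only C contains 2, so C is forced; the remaining 6 points need at least 2 more groups (each remaining group adds at most 4) — so at least 3 groups are needed, and 3 is optimal.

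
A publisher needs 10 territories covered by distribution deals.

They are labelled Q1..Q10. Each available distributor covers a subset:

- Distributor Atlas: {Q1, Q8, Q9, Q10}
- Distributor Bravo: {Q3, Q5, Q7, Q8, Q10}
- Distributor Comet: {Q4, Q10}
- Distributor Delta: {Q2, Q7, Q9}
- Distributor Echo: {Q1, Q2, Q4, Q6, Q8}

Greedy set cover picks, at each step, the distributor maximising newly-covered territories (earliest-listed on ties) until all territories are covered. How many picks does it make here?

3

Greedy: pick Bravo (covers 5 new) → pick Echo (covers 4 new) → pick Atlas (covers 1 new). Total picks: 3.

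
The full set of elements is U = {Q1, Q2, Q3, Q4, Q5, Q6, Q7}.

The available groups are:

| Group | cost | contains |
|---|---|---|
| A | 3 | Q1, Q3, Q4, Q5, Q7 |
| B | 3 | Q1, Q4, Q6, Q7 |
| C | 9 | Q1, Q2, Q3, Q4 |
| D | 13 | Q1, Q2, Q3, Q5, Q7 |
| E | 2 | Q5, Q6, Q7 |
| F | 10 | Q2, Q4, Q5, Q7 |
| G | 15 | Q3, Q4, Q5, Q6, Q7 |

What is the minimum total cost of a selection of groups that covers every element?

C, E together cover every element (C ∪ E = {Q1, Q2, Q3, Q4, Q5, Q6, Q7}); total cost 9 + 2 = 11.
The greedy pick A, E, C costs 14; no covering selection beats 11.

11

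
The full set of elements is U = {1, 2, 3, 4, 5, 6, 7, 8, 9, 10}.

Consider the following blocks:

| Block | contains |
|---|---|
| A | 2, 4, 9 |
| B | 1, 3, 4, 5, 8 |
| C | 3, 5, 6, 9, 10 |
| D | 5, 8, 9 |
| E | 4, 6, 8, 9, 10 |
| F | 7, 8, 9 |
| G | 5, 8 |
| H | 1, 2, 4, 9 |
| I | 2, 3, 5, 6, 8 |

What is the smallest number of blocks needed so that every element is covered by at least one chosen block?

3

C and F and H together: C ∪ F ∪ H = {1, 2, 3, 4, 5, 6, 7, 8, 9, 10} — every element is covered.
Only F contains 7, so F is forced; the remaining 7 elements need at least 2 more blocks (each remaining block adds at most 4) — so at least 3 blocks are needed, and 3 is optimal.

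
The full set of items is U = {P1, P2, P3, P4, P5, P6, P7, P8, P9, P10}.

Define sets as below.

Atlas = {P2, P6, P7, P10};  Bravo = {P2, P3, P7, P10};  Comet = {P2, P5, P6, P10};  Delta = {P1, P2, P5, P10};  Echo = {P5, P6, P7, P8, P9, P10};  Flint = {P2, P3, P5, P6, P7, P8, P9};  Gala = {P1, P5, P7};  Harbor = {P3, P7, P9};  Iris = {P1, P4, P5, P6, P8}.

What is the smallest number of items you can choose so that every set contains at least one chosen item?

2

The 2 items {P5, P7} hit every set.
The sets Comet, Harbor are pairwise disjoint, so any hitting set needs a separate item for each — at least 2. Hence 2 is optimal.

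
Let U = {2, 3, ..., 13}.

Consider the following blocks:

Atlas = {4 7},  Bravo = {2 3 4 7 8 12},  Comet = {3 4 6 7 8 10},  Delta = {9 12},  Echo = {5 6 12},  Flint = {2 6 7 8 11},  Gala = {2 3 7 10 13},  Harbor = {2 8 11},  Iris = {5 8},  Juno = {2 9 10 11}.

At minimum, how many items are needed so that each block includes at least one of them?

H = {7, 8, 11, 12} meets every block (each contains at least one member of H), and |H| = 4.
No choice of 3 items meets every block, so 4 is the minimum.

4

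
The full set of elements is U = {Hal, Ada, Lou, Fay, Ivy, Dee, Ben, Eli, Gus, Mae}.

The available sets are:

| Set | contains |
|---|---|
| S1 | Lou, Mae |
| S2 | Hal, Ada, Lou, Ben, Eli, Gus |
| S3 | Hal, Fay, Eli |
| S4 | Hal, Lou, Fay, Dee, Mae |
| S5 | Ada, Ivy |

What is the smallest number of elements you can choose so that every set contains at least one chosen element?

The 3 elements {Ada, Eli, Mae} hit every set.
The sets S1, S3, S5 are pairwise disjoint, so any hitting set needs a separate element for each — at least 3. Hence 3 is optimal.

3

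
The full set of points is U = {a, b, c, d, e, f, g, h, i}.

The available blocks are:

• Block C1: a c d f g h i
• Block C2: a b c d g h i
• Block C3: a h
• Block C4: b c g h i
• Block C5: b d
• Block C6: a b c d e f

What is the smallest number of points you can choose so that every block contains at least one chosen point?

2

T = {b, h} meets every block (each contains at least one member of T), and |T| = 2.
The blocks C3, C5 are pairwise disjoint, so any hitting set needs a separate point for each — at least 2. Hence 2 is optimal.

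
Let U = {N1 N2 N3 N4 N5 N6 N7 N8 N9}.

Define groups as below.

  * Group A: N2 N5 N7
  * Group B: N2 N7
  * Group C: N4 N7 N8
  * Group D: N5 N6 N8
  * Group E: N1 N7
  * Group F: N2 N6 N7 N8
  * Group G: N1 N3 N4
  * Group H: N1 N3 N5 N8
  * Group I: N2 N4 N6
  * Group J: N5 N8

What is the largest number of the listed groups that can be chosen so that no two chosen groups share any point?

E, I, J are pairwise disjoint (E={N1,N7}; I={N2,N4,N6}; J={N5,N8}).
Every remaining group overlaps one of these, and no 4 of the listed groups are pairwise disjoint, so 3 is the maximum.

3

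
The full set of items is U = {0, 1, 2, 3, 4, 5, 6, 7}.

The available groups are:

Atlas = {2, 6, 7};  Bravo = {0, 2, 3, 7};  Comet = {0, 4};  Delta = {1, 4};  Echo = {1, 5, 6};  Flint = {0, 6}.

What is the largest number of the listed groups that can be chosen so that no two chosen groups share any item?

Bravo, Delta are pairwise disjoint (Bravo={0,2,3,7}; Delta={1,4}).
Every remaining group overlaps one of these, and no 3 of the listed groups are pairwise disjoint, so 2 is the maximum.

2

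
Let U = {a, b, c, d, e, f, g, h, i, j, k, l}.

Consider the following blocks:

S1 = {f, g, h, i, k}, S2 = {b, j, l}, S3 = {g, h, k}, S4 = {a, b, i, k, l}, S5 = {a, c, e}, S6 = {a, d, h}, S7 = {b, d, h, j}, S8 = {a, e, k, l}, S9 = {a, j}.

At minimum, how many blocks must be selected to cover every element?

4

S1, S2, S5, and S6 cover everything between them: the union {a, b, c, d, e, f, g, h, i, j, k, l} is all of U.
Only S1 contains f, so S1 is forced; the remaining 7 elements need at least 3 more blocks (each remaining block adds at most 3) — so at least 4 blocks are needed, and 4 is optimal.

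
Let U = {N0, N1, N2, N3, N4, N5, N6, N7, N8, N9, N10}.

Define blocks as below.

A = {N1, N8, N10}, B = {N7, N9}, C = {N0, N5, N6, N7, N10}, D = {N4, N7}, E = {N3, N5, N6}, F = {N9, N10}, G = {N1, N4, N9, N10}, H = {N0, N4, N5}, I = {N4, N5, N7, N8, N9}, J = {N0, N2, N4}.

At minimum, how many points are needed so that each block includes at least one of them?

4

Take T = {N3, N4, N9, N10}. Each listed block contains at least one of these, so T is a hitting set of size 4.
The blocks A, B, E, J are pairwise disjoint, so any hitting set needs a separate point for each — at least 4. Hence 4 is optimal.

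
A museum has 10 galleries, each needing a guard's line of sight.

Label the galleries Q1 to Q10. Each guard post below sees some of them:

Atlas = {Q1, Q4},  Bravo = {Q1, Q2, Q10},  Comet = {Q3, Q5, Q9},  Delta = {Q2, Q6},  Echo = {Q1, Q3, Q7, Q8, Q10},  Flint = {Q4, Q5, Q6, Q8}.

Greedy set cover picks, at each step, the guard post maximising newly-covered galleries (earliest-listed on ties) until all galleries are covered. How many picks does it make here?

4

Greedy: pick Echo (covers 5 new) → pick Flint (covers 3 new) → pick Bravo (covers 1 new) → pick Comet (covers 1 new). Total picks: 4.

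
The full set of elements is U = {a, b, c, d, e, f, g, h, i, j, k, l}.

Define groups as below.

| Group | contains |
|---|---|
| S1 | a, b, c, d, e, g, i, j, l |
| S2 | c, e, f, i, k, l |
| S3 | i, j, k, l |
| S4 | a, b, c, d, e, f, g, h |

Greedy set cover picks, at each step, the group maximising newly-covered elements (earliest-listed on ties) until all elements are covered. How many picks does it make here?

Greedy: pick S1 (covers 9 new) → pick S2 (covers 2 new) → pick S4 (covers 1 new). Total picks: 3.
(The true minimum cover uses only 2 groups, so greedy is not optimal here.)

3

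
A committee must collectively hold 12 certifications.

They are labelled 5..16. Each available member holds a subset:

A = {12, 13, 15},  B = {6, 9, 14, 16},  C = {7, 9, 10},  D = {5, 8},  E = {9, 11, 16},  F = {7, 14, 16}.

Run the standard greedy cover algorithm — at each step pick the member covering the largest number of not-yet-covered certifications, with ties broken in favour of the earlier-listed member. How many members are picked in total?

5

Greedy: pick B (covers 4 new) → pick A (covers 3 new) → pick C (covers 2 new) → pick D (covers 2 new) → pick E (covers 1 new). Total picks: 5.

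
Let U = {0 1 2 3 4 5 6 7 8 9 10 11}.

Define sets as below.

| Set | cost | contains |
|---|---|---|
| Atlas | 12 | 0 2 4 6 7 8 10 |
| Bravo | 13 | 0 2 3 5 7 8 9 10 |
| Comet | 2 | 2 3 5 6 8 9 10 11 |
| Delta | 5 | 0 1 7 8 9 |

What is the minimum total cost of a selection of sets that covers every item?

19

Atlas, Comet, Delta together cover every item (Atlas ∪ Comet ∪ Delta = {0, 1, 2, 3, 4, 5, 6, 7, 8, 9, 10, 11}); total cost 12 + 2 + 5 = 19.
No covering selection has total cost below 19.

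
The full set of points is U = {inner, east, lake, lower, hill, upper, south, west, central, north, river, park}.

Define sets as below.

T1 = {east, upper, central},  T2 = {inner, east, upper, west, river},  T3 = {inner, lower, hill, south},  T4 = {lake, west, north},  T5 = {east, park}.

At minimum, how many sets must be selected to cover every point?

5

T1, T2, T3, T4, and T5 cover everything between them: the union {inner, east, lake, lower, hill, upper, south, west, central, north, river, park} is all of U.
No 4 of the 5 sets cover everything (all 5 combinations miss at least one point), so 5 is optimal.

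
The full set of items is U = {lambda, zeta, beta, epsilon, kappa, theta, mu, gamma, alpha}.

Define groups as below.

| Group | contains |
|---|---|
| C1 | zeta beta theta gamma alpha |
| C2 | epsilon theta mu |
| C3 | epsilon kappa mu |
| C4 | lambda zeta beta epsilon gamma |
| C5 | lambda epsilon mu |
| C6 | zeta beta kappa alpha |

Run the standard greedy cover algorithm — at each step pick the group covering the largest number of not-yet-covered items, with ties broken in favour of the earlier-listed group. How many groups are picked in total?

3

Greedy: pick C1 (covers 5 new) → pick C3 (covers 3 new) → pick C4 (covers 1 new). Total picks: 3.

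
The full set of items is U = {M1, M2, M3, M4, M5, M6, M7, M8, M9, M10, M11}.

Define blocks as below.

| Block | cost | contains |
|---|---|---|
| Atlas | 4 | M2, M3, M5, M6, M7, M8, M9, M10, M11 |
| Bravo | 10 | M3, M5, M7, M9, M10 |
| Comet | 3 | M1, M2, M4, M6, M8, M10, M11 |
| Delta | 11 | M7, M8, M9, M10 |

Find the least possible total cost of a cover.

Atlas, Comet together cover every item (Atlas ∪ Comet = {M1, M2, M3, M4, M5, M6, M7, M8, M9, M10, M11}); total cost 4 + 3 = 7.
No covering selection has total cost below 7.

7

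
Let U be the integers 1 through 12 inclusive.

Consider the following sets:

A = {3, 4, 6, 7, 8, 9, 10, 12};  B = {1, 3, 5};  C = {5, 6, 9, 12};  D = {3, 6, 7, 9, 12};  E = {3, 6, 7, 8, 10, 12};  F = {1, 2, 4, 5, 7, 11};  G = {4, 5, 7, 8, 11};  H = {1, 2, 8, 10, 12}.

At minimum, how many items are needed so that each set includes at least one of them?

Take T = {5, 12}. Each listed set contains at least one of these, so T is a hitting set of size 2.
No single item lies in every set, so at least 2 are needed and 2 is optimal.

2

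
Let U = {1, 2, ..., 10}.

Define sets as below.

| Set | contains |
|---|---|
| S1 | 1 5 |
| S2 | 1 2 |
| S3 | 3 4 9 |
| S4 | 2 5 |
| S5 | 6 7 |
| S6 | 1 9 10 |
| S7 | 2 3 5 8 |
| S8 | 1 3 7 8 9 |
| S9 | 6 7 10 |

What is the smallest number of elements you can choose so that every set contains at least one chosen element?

H = {1, 2, 3, 6} meets every set (each contains at least one member of H), and |H| = 4.
No choice of 3 elements meets every set, so 4 is the minimum.

4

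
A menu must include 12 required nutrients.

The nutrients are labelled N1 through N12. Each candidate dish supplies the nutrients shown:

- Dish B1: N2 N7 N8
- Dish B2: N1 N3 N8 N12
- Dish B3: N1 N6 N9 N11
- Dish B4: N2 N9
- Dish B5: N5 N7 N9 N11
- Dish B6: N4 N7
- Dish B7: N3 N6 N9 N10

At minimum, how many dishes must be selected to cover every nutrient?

Take {B2, B4, B5, B6, B7}. Their union is {N1, N2, N3, N4, N5, N6, N7, N8, N9, N10, N11, N12}, which is all 12 nutrients.
No 4 of the 7 dishes cover everything (all 35 combinations miss at least one nutrient), so 5 is optimal.

5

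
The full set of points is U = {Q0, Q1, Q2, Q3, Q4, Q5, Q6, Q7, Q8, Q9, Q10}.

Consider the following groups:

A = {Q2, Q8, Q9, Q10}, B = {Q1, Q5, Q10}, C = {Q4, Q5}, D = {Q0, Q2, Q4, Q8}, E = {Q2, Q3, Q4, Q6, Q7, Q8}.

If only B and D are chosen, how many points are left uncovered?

4

Union of B, D = {Q0, Q1, Q2, Q4, Q5, Q8, Q10}.
Not covered: Q3, Q6, Q7, Q9 — 4 points.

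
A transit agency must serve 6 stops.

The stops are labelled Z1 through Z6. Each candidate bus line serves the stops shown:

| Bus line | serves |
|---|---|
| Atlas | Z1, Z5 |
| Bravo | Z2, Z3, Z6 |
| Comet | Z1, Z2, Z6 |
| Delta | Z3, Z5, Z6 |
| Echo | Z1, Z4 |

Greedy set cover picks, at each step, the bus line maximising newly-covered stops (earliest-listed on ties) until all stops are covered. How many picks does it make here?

Greedy: pick Bravo (covers 3 new) → pick Atlas (covers 2 new) → pick Echo (covers 1 new). Total picks: 3.

3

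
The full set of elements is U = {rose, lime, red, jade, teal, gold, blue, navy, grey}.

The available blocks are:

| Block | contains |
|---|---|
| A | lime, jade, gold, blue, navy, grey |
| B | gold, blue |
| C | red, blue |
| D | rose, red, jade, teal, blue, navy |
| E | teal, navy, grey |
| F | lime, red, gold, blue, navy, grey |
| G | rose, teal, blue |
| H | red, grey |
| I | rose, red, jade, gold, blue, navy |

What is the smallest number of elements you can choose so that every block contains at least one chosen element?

2

The 2 elements {blue, grey} hit every block.
The blocks C, E are pairwise disjoint, so any hitting set needs a separate element for each — at least 2. Hence 2 is optimal.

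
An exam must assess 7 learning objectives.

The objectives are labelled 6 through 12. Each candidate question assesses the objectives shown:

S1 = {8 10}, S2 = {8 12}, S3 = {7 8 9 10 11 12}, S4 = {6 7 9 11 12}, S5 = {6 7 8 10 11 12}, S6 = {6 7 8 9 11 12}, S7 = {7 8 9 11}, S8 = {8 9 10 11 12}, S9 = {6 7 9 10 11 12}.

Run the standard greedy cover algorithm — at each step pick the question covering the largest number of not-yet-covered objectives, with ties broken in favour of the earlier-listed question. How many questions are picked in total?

Greedy: pick S3 (covers 6 new) → pick S4 (covers 1 new). Total picks: 2.

2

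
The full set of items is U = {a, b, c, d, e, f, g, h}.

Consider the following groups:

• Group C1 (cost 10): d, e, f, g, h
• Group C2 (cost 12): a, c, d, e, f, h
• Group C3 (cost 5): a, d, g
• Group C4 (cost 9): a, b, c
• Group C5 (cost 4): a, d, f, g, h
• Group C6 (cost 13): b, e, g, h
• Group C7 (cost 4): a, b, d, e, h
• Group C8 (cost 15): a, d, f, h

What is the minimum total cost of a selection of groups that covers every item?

17

C4, C5, C7 together cover every item (C4 ∪ C5 ∪ C7 = {a, b, c, d, e, f, g, h}); total cost 9 + 4 + 4 = 17.
No covering selection has total cost below 17.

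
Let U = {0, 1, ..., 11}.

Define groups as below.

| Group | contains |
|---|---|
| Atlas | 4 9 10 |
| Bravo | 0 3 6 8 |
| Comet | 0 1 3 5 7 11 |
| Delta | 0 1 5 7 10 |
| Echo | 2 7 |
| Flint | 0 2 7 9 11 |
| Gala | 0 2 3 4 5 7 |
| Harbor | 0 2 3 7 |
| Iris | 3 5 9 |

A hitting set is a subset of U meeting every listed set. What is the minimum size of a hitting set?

H = {6, 7, 9} meets every group (each contains at least one member of H), and |H| = 3.
The groups Atlas, Bravo, Echo are pairwise disjoint, so any hitting set needs a separate item for each — at least 3. Hence 3 is optimal.

3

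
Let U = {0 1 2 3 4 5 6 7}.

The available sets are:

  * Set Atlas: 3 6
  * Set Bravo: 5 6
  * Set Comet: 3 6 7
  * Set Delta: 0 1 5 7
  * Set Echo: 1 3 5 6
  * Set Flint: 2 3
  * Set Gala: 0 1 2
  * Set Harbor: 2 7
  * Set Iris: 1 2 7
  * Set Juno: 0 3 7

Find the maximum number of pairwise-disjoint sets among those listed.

Bravo, Iris are pairwise disjoint (Bravo={5,6}; Iris={1,2,7}).
Every remaining set overlaps one of these, and no 3 of the listed sets are pairwise disjoint, so 2 is the maximum.

2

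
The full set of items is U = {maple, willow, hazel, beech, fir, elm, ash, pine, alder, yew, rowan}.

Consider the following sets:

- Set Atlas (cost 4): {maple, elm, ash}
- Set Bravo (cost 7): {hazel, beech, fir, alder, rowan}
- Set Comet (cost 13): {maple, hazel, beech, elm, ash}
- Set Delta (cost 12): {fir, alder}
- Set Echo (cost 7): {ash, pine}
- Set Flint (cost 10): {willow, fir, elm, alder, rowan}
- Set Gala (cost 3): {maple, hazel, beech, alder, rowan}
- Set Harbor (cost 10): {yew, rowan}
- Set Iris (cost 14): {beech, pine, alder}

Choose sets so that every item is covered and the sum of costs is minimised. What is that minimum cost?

30

Echo, Flint, Gala, Harbor together cover every item (Echo ∪ Flint ∪ Gala ∪ Harbor = {maple, willow, hazel, beech, fir, elm, ash, pine, alder, yew, rowan}); total cost 7 + 10 + 3 + 10 = 30.
The greedy pick Gala, Atlas, Flint, Echo, Harbor costs 34; no covering selection beats 30.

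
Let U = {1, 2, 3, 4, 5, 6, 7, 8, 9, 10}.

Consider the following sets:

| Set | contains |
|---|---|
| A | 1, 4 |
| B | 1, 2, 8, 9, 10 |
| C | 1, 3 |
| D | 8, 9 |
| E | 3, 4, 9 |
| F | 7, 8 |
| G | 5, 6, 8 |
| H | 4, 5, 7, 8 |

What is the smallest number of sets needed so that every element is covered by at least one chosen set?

4

B, E, G, and H cover everything between them: the union {1, 2, 3, 4, 5, 6, 7, 8, 9, 10} is all of U.
No 3 of the 8 sets cover everything (all 56 combinations miss at least one element), so 4 is optimal.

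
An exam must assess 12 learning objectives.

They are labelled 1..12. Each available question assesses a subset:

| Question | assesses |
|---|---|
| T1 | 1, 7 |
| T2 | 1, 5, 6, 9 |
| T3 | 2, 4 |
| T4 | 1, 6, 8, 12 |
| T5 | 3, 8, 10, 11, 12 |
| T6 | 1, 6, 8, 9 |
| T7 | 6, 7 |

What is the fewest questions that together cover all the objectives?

4

T1 and T2 and T3 and T5 together: T1 ∪ T2 ∪ T3 ∪ T5 = {1, 2, 3, 4, 5, 6, 7, 8, 9, 10, 11, 12} — every objective is covered.
No 3 of the 7 questions cover everything (all 35 combinations miss at least one objective), so 4 is optimal.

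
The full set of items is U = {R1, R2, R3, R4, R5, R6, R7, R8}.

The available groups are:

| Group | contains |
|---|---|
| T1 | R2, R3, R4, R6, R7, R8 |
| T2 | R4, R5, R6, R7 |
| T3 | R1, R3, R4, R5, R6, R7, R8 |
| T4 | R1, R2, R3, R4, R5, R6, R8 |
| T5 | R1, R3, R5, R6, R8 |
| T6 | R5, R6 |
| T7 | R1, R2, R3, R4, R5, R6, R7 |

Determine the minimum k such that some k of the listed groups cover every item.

T1 and T5 cover everything between them: the union {R1, R2, R3, R4, R5, R6, R7, R8} is all of U.
No single group has all 8 items (the largest, T3, has 7), so 2 is optimal.

2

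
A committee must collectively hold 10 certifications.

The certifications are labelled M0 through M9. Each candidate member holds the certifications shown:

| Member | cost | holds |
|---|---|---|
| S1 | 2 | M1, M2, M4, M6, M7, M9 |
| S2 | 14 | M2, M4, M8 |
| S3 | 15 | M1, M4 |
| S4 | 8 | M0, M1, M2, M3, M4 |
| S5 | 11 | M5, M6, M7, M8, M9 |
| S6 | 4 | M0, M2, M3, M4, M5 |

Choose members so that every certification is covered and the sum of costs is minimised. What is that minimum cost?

S1, S5, S6 together cover every certification (S1 ∪ S5 ∪ S6 = {M0, M1, M2, M3, M4, M5, M6, M7, M8, M9}); total cost 2 + 11 + 4 = 17.
No covering selection has total cost below 17.

17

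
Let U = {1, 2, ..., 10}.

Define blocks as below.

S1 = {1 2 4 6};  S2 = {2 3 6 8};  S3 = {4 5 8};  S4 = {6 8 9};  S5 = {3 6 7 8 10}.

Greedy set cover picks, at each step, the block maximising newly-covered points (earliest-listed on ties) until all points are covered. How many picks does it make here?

4

Greedy: pick S5 (covers 5 new) → pick S1 (covers 3 new) → pick S3 (covers 1 new) → pick S4 (covers 1 new). Total picks: 4.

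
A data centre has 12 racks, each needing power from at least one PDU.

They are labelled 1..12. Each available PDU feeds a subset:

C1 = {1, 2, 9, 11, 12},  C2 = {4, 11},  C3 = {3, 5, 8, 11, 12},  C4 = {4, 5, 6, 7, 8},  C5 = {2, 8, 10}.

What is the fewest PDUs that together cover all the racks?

4

C1 and C3 and C4 and C5 together: C1 ∪ C3 ∪ C4 ∪ C5 = {1, 2, 3, 4, 5, 6, 7, 8, 9, 10, 11, 12} — every rack is covered.
Only C3 contains 3, so C3 is forced; the remaining 7 racks need at least 3 more PDUs (each remaining PDU adds at most 3) — so at least 4 PDUs are needed, and 4 is optimal.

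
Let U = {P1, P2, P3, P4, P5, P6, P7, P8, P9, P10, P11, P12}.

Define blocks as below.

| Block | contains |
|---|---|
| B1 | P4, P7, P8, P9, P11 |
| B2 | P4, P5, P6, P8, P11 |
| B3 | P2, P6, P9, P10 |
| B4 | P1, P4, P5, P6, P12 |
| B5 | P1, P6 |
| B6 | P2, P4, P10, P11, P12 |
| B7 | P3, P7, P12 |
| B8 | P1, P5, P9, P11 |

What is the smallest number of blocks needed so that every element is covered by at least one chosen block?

B1, B3, B7, and B8 cover everything between them: the union {P1, P2, P3, P4, P5, P6, P7, P8, P9, P10, P11, P12} is all of U.
No 3 of the 8 blocks cover everything (all 56 combinations miss at least one element), so 4 is optimal.

4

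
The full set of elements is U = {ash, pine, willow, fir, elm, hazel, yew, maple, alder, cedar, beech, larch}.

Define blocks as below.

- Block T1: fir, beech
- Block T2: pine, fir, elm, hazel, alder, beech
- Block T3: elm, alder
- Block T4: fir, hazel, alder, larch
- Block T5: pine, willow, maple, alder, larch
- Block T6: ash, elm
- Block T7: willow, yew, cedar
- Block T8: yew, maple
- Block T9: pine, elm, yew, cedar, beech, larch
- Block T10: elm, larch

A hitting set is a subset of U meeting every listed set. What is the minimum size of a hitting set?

H = {elm, yew, alder, beech} meets every block (each contains at least one member of H), and |H| = 4.
No choice of 3 elements meets every block, so 4 is the minimum.

4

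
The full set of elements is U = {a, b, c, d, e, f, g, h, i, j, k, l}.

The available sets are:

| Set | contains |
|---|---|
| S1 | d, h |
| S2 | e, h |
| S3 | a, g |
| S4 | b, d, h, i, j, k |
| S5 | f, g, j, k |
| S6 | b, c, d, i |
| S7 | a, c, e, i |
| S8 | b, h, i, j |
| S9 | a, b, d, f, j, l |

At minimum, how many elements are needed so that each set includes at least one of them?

The 4 elements {a, d, h, j} hit every set.
No choice of 3 elements meets every set, so 4 is the minimum.

4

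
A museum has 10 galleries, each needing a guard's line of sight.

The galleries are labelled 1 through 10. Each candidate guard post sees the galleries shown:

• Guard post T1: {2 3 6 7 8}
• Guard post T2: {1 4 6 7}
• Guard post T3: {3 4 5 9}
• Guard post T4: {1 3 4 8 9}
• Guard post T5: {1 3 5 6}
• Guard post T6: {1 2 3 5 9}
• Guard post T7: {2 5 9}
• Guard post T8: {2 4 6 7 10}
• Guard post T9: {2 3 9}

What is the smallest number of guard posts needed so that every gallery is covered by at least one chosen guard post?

3

T1 and T6 and T8 together: T1 ∪ T6 ∪ T8 = {1, 2, 3, 4, 5, 6, 7, 8, 9, 10} — every gallery is covered.
Only T8 contains 10, so T8 is forced; the remaining 5 galleries need at least 2 more guard posts (each remaining guard post adds at most 4) — so at least 3 guard posts are needed, and 3 is optimal.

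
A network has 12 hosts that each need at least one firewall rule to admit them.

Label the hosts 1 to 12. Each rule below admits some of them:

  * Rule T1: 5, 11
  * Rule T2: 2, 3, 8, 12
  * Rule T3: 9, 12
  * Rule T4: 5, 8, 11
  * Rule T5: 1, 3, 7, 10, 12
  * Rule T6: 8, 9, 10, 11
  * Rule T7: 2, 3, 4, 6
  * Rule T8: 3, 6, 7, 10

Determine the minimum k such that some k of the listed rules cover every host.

T3 and T4 and T5 and T7 together: T3 ∪ T4 ∪ T5 ∪ T7 = {1, 2, 3, 4, 5, 6, 7, 8, 9, 10, 11, 12} — every host is covered.
Only T5 contains 1, so T5 is forced; the remaining 7 hosts need at least 3 more rules (each remaining rule adds at most 3) — so at least 4 rules are needed, and 4 is optimal.

4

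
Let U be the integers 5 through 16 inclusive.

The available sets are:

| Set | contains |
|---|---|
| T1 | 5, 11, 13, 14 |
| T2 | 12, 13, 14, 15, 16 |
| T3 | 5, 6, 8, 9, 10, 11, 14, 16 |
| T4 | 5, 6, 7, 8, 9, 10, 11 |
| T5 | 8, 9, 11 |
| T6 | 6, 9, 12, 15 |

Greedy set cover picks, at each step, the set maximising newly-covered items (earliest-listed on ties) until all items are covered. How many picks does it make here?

3

Greedy: pick T3 (covers 8 new) → pick T2 (covers 3 new) → pick T4 (covers 1 new). Total picks: 3.
(The true minimum cover uses only 2 sets, so greedy is not optimal here.)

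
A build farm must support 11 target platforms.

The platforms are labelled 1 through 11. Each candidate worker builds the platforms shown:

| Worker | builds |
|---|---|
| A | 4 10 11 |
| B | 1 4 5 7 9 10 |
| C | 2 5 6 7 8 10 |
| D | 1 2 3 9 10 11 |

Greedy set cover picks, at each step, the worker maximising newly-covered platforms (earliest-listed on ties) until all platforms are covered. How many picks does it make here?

Greedy: pick B (covers 6 new) → pick C (covers 3 new) → pick D (covers 2 new). Total picks: 3.

3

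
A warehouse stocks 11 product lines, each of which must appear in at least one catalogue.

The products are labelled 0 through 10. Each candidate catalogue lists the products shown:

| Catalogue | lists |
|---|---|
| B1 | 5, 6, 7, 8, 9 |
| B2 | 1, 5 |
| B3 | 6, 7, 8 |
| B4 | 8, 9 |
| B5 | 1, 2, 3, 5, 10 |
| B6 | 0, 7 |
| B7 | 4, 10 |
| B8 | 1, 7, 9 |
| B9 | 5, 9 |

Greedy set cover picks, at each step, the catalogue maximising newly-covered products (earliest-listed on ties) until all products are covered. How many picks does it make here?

Greedy: pick B1 (covers 5 new) → pick B5 (covers 4 new) → pick B6 (covers 1 new) → pick B7 (covers 1 new). Total picks: 4.

4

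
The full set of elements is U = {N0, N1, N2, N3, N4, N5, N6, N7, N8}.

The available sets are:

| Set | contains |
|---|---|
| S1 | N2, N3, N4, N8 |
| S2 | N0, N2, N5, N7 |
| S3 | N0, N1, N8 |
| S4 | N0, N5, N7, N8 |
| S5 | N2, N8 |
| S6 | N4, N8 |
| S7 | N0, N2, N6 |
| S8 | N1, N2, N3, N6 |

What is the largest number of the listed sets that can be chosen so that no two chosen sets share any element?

2

S6, S8 are pairwise disjoint (S6={N4,N8}; S8={N1,N2,N3,N6}).
Every remaining set overlaps one of these, and no 3 of the listed sets are pairwise disjoint, so 2 is the maximum.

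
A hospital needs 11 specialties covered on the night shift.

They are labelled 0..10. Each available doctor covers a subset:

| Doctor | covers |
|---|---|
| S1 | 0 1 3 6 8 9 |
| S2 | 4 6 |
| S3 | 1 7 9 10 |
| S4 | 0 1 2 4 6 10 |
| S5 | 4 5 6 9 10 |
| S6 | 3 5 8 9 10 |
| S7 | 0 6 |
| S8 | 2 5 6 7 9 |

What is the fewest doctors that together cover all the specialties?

Take {S1, S4, S8}. Their union is {0, 1, 2, 3, 4, 5, 6, 7, 8, 9, 10}, which is all 11 specialties.
No 2 of the 8 doctors cover everything (all 28 combinations miss at least one specialty), so 3 is optimal.

3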